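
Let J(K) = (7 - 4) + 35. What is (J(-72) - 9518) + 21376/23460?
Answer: -55594856/5865 ≈ -9479.1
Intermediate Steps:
J(K) = 38 (J(K) = 3 + 35 = 38)
(J(-72) - 9518) + 21376/23460 = (38 - 9518) + 21376/23460 = -9480 + 21376*(1/23460) = -9480 + 5344/5865 = -55594856/5865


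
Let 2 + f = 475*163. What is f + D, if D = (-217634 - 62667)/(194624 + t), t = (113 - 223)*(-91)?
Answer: 15843097881/204634 ≈ 77422.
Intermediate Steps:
t = 10010 (t = -110*(-91) = 10010)
D = -280301/204634 (D = (-217634 - 62667)/(194624 + 10010) = -280301/204634 ≈ -1.3698)
f = 77423 (f = -2 + 475*163 = -2 + 77425 = 77423)
f + D = 77423 - 280301/204634 = 15843097881/204634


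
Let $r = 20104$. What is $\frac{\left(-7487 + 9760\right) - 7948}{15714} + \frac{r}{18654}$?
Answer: $\frac{35008801}{48854826} \approx 0.71659$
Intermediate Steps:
$\frac{\left(-7487 + 9760\right) - 7948}{15714} + \frac{r}{18654} = \frac{\left(-7487 + 9760\right) - 7948}{15714} + \frac{20104}{18654} = \left(2273 - 7948\right) \frac{1}{15714} + 20104 \cdot \frac{1}{18654} = \left(-5675\right) \frac{1}{15714} + \frac{10052}{9327} = - \frac{5675}{15714} + \frac{10052}{9327} = \frac{35008801}{48854826}$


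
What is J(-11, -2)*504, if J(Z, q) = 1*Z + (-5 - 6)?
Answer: -11088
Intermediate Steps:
J(Z, q) = -11 + Z (J(Z, q) = Z - 11 = -11 + Z)
J(-11, -2)*504 = (-11 - 11)*504 = -22*504 = -11088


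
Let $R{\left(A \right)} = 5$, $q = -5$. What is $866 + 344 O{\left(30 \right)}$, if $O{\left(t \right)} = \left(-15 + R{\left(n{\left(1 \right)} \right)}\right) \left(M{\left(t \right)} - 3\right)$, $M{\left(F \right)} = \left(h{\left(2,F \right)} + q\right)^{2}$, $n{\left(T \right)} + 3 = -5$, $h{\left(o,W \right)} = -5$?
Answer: $-332814$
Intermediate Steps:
$n{\left(T \right)} = -8$ ($n{\left(T \right)} = -3 - 5 = -8$)
$M{\left(F \right)} = 100$ ($M{\left(F \right)} = \left(-5 - 5\right)^{2} = \left(-10\right)^{2} = 100$)
$O{\left(t \right)} = -970$ ($O{\left(t \right)} = \left(-15 + 5\right) \left(100 - 3\right) = \left(-10\right) 97 = -970$)
$866 + 344 O{\left(30 \right)} = 866 + 344 \left(-970\right) = 866 - 333680 = -332814$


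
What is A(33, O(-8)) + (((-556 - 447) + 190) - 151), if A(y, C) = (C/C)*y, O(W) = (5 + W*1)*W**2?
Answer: -931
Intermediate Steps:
O(W) = W**2*(5 + W) (O(W) = (5 + W)*W**2 = W**2*(5 + W))
A(y, C) = y (A(y, C) = 1*y = y)
A(33, O(-8)) + (((-556 - 447) + 190) - 151) = 33 + (((-556 - 447) + 190) - 151) = 33 + ((-1003 + 190) - 151) = 33 + (-813 - 151) = 33 - 964 = -931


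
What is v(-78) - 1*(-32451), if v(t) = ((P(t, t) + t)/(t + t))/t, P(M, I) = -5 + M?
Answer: 394863607/12168 ≈ 32451.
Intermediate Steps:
v(t) = (-5 + 2*t)/(2*t²) (v(t) = (((-5 + t) + t)/(t + t))/t = ((-5 + 2*t)/((2*t)))/t = ((-5 + 2*t)*(1/(2*t)))/t = ((-5 + 2*t)/(2*t))/t = (-5 + 2*t)/(2*t²))
v(-78) - 1*(-32451) = (-5/2 - 78)/(-78)² - 1*(-32451) = (1/6084)*(-161/2) + 32451 = -161/12168 + 32451 = 394863607/12168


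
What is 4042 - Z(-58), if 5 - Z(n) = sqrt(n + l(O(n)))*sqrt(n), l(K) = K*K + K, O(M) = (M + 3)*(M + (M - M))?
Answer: 4037 + 232*I*sqrt(10969) ≈ 4037.0 + 24298.0*I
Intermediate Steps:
O(M) = M*(3 + M) (O(M) = (3 + M)*(M + 0) = (3 + M)*M = M*(3 + M))
l(K) = K + K**2 (l(K) = K**2 + K = K + K**2)
Z(n) = 5 - sqrt(n)*sqrt(n + n*(1 + n*(3 + n))*(3 + n)) (Z(n) = 5 - sqrt(n + (n*(3 + n))*(1 + n*(3 + n)))*sqrt(n) = 5 - sqrt(n + n*(1 + n*(3 + n))*(3 + n))*sqrt(n) = 5 - sqrt(n)*sqrt(n + n*(1 + n*(3 + n))*(3 + n)))
4042 - Z(-58) = 4042 - (5 - sqrt(-58)*sqrt(-58*(1 + (1 - 58*(3 - 58))*(3 - 58)))) = 4042 - (5 - I*sqrt(58)*sqrt(-58*(1 + (1 - 58*(-55))*(-55)))) = 4042 - (5 - I*sqrt(58)*sqrt(-58*(1 + (1 + 3190)*(-55)))) = 4042 - (5 - I*sqrt(58)*sqrt(-58*(1 + 3191*(-55)))) = 4042 - (5 - I*sqrt(58)*sqrt(-58*(1 - 175505))) = 4042 - (5 - I*sqrt(58)*sqrt(-58*(-175504))) = 4042 - (5 - I*sqrt(58)*sqrt(10179232)) = 4042 - (5 - I*sqrt(58)*4*sqrt(636202)) = 4042 - (5 - 232*I*sqrt(10969)) = 4042 + (-5 + 232*I*sqrt(10969)) = 4037 + 232*I*sqrt(10969)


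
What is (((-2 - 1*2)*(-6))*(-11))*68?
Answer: -17952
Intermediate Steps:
(((-2 - 1*2)*(-6))*(-11))*68 = (((-2 - 2)*(-6))*(-11))*68 = (-4*(-6)*(-11))*68 = (24*(-11))*68 = -264*68 = -17952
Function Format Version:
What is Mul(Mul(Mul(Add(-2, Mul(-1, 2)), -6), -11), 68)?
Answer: -17952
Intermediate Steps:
Mul(Mul(Mul(Add(-2, Mul(-1, 2)), -6), -11), 68) = Mul(Mul(Mul(Add(-2, -2), -6), -11), 68) = Mul(Mul(Mul(-4, -6), -11), 68) = Mul(Mul(24, -11), 68) = Mul(-264, 68) = -17952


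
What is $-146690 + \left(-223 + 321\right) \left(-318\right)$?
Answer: $-177854$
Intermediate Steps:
$-146690 + \left(-223 + 321\right) \left(-318\right) = -146690 + 98 \left(-318\right) = -146690 - 31164 = -177854$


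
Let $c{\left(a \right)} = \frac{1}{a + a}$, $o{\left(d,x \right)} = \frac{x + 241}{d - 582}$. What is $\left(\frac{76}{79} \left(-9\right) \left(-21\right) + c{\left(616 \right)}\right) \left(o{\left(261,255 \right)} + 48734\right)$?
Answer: $\frac{138414430025593}{15621144} \approx 8.8607 \cdot 10^{6}$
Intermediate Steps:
$o{\left(d,x \right)} = \frac{241 + x}{-582 + d}$
$c{\left(a \right)} = \frac{1}{2 a}$
$\left(\frac{76}{79} \left(-9\right) \left(-21\right) + c{\left(616 \right)}\right) \left(o{\left(261,255 \right)} + 48734\right) = \left(\frac{76}{79} \left(-9\right) \left(-21\right) + \frac{1}{2 \cdot 616}\right) \left(\frac{241 + 255}{-582 + 261} + 48734\right) = \left(76 \cdot \frac{1}{79} \left(-9\right) \left(-21\right) + \frac{1}{2} \cdot \frac{1}{616}\right) \left(\frac{1}{-321} \cdot 496 + 48734\right) = \left(\frac{76}{79} \left(-9\right) \left(-21\right) + \frac{1}{1232}\right) \left(\left(- \frac{1}{321}\right) 496 + 48734\right) = \left(\left(- \frac{684}{79}\right) \left(-21\right) + \frac{1}{1232}\right) \left(- \frac{496}{321} + 48734\right) = \left(\frac{14364}{79} + \frac{1}{1232}\right) \frac{15643118}{321} = \frac{17696527}{97328} \cdot \frac{15643118}{321} = \frac{138414430025593}{15621144}$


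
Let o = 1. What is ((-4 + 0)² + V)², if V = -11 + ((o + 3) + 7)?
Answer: 256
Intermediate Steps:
V = 0 (V = -11 + ((1 + 3) + 7) = -11 + (4 + 7) = -11 + 11 = 0)
((-4 + 0)² + V)² = ((-4 + 0)² + 0)² = ((-4)² + 0)² = (16 + 0)² = 16² = 256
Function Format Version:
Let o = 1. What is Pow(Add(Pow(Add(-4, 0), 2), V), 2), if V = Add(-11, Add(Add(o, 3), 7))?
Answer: 256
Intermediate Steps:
V = 0 (V = Add(-11, Add(Add(1, 3), 7)) = Add(-11, Add(4, 7)) = Add(-11, 11) = 0)
Pow(Add(Pow(Add(-4, 0), 2), V), 2) = Pow(Add(Pow(Add(-4, 0), 2), 0), 2) = Pow(Add(Pow(-4, 2), 0), 2) = Pow(Add(16, 0), 2) = Pow(16, 2) = 256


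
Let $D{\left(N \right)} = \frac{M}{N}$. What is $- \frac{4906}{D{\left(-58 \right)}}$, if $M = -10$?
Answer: $- \frac{142274}{5} \approx -28455.0$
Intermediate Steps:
$D{\left(N \right)} = - \frac{10}{N}$
$- \frac{4906}{D{\left(-58 \right)}} = - \frac{4906}{\left(-10\right) \frac{1}{-58}} = - \frac{4906}{\left(-10\right) \left(- \frac{1}{58}\right)} = - \frac{4906}{\frac{5}{29}} = \left(-4906\right) \frac{29}{5} = - \frac{142274}{5}$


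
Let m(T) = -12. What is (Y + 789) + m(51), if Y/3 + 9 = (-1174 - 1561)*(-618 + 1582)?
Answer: -7908870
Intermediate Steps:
Y = -7909647 (Y = -27 + 3*((-1174 - 1561)*(-618 + 1582)) = -27 + 3*(-2735*964) = -27 + 3*(-2636540) = -27 - 7909620 = -7909647)
(Y + 789) + m(51) = (-7909647 + 789) - 12 = -7908858 - 12 = -7908870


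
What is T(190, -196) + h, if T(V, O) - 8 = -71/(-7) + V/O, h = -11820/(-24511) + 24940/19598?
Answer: 445533157687/23537962322 ≈ 18.928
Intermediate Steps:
h = 421476350/240183289 (h = -11820*(-1/24511) + 24940*(1/19598) = 11820/24511 + 12470/9799 = 421476350/240183289 ≈ 1.7548)
T(V, O) = 127/7 + V/O (T(V, O) = 8 + (-71/(-7) + V/O) = 8 + (-71*(-⅐) + V/O) = 8 + (71/7 + V/O) = 127/7 + V/O)
T(190, -196) + h = (127/7 + 190/(-196)) + 421476350/240183289 = (127/7 + 190*(-1/196)) + 421476350/240183289 = (127/7 - 95/98) + 421476350/240183289 = 1683/98 + 421476350/240183289 = 445533157687/23537962322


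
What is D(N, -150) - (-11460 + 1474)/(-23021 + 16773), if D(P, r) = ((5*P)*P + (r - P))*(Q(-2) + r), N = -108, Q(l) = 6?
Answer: -26216712961/3124 ≈ -8.3920e+6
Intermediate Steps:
D(P, r) = (6 + r)*(r - P + 5*P²) (D(P, r) = ((5*P)*P + (r - P))*(6 + r) = (5*P² + (r - P))*(6 + r) = (r - P + 5*P²)*(6 + r) = (6 + r)*(r - P + 5*P²))
D(N, -150) - (-11460 + 1474)/(-23021 + 16773) = ((-150)² - 6*(-108) + 6*(-150) + 30*(-108)² - 1*(-108)*(-150) + 5*(-150)*(-108)²) - (-11460 + 1474)/(-23021 + 16773) = (22500 + 648 - 900 + 30*11664 - 16200 + 5*(-150)*11664) - (-9986)/(-6248) = (22500 + 648 - 900 + 349920 - 16200 - 8748000) - (-9986)*(-1)/6248 = -8392032 - 1*4993/3124 = -8392032 - 4993/3124 = -26216712961/3124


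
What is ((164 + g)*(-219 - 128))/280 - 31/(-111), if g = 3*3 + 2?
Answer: -192337/888 ≈ -216.60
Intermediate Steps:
g = 11 (g = 9 + 2 = 11)
((164 + g)*(-219 - 128))/280 - 31/(-111) = ((164 + 11)*(-219 - 128))/280 - 31/(-111) = (175*(-347))*(1/280) - 31*(-1/111) = -60725*1/280 + 31/111 = -1735/8 + 31/111 = -192337/888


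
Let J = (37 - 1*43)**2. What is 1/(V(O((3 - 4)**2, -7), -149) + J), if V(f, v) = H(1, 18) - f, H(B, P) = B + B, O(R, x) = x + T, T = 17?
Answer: 1/28 ≈ 0.035714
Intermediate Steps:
O(R, x) = 17 + x (O(R, x) = x + 17 = 17 + x)
H(B, P) = 2*B
V(f, v) = 2 - f (V(f, v) = 2*1 - f = 2 - f)
J = 36 (J = (37 - 43)**2 = (-6)**2 = 36)
1/(V(O((3 - 4)**2, -7), -149) + J) = 1/((2 - (17 - 7)) + 36) = 1/((2 - 1*10) + 36) = 1/((2 - 10) + 36) = 1/(-8 + 36) = 1/28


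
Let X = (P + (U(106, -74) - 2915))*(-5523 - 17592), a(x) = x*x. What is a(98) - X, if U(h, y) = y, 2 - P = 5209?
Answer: -189440936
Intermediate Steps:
a(x) = x²
P = -5207 (P = 2 - 1*5209 = 2 - 5209 = -5207)
X = 189450540 (X = (-5207 + (-74 - 2915))*(-5523 - 17592) = (-5207 - 2989)*(-23115) = -8196*(-23115) = 189450540)
a(98) - X = 98² - 1*189450540 = 9604 - 189450540 = -189440936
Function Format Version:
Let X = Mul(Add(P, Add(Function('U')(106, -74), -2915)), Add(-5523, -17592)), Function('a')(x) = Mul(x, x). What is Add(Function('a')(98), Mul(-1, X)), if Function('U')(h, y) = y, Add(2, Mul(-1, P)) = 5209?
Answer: -189440936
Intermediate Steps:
Function('a')(x) = Pow(x, 2)
P = -5207 (P = Add(2, Mul(-1, 5209)) = Add(2, -5209) = -5207)
X = 189450540 (X = Mul(Add(-5207, Add(-74, -2915)), Add(-5523, -17592)) = Mul(Add(-5207, -2989), -23115) = Mul(-8196, -23115) = 189450540)
Add(Function('a')(98), Mul(-1, X)) = Add(Pow(98, 2), Mul(-1, 189450540)) = Add(9604, -189450540) = -189440936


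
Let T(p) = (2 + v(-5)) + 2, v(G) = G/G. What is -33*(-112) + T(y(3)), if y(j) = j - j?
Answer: 3701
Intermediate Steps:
y(j) = 0
v(G) = 1
T(p) = 5 (T(p) = (2 + 1) + 2 = 3 + 2 = 5)
-33*(-112) + T(y(3)) = -33*(-112) + 5 = 3696 + 5 = 3701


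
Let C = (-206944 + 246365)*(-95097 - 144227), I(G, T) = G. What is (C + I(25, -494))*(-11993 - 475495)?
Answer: 4599152584565952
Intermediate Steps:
C = -9434391404 (C = 39421*(-239324) = -9434391404)
(C + I(25, -494))*(-11993 - 475495) = (-9434391404 + 25)*(-11993 - 475495) = -9434391379*(-487488) = 4599152584565952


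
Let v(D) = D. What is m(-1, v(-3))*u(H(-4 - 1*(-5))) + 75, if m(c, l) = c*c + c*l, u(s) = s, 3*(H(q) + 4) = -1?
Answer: 173/3 ≈ 57.667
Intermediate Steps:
H(q) = -13/3 (H(q) = -4 + (1/3)*(-1) = -4 - 1/3 = -13/3)
m(c, l) = c**2 + c*l
m(-1, v(-3))*u(H(-4 - 1*(-5))) + 75 = -(-1 - 3)*(-13/3) + 75 = -1*(-4)*(-13/3) + 75 = 4*(-13/3) + 75 = -52/3 + 75 = 173/3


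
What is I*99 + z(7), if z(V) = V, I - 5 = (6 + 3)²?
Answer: 8521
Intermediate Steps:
I = 86 (I = 5 + (6 + 3)² = 5 + 9² = 5 + 81 = 86)
I*99 + z(7) = 86*99 + 7 = 8514 + 7 = 8521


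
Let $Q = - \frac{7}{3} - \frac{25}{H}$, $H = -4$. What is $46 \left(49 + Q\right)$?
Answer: $\frac{14605}{6} \approx 2434.2$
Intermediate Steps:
$Q = \frac{47}{12}$ ($Q = - \frac{7}{3} - \frac{25}{-4} = \left(-7\right) \frac{1}{3} - - \frac{25}{4} = - \frac{7}{3} + \frac{25}{4} = \frac{47}{12} \approx 3.9167$)
$46 \left(49 + Q\right) = 46 \left(49 + \frac{47}{12}\right) = 46 \cdot \frac{635}{12} = \frac{14605}{6}$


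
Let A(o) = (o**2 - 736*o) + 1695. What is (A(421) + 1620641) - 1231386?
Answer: 258335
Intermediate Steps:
A(o) = 1695 + o**2 - 736*o
(A(421) + 1620641) - 1231386 = ((1695 + 421**2 - 736*421) + 1620641) - 1231386 = ((1695 + 177241 - 309856) + 1620641) - 1231386 = (-130920 + 1620641) - 1231386 = 1489721 - 1231386 = 258335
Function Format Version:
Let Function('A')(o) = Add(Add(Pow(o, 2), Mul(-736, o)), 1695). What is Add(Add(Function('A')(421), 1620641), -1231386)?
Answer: 258335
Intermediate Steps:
Function('A')(o) = Add(1695, Pow(o, 2), Mul(-736, o))
Add(Add(Function('A')(421), 1620641), -1231386) = Add(Add(Add(1695, Pow(421, 2), Mul(-736, 421)), 1620641), -1231386) = Add(Add(Add(1695, 177241, -309856), 1620641), -1231386) = Add(Add(-130920, 1620641), -1231386) = Add(1489721, -1231386) = 258335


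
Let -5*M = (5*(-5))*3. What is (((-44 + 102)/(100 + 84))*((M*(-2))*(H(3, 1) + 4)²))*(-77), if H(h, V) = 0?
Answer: 267960/23 ≈ 11650.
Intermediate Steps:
M = 15 (M = -5*(-5)*3/5 = -(-5)*3 = -⅕*(-75) = 15)
(((-44 + 102)/(100 + 84))*((M*(-2))*(H(3, 1) + 4)²))*(-77) = (((-44 + 102)/(100 + 84))*((15*(-2))*(0 + 4)²))*(-77) = ((58/184)*(-30*4²))*(-77) = ((58*(1/184))*(-30*16))*(-77) = ((29/92)*(-480))*(-77) = -3480/23*(-77) = 267960/23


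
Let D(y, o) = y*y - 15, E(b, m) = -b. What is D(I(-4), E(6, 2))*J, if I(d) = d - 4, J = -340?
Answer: -16660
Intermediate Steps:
I(d) = -4 + d
D(y, o) = -15 + y² (D(y, o) = y² - 15 = -15 + y²)
D(I(-4), E(6, 2))*J = (-15 + (-4 - 4)²)*(-340) = (-15 + (-8)²)*(-340) = (-15 + 64)*(-340) = 49*(-340) = -16660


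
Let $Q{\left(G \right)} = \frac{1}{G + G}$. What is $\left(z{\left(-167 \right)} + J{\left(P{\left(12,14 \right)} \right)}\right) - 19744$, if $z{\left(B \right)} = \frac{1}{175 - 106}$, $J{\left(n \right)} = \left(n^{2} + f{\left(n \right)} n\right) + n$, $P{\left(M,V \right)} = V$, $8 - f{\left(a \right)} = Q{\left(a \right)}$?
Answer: $- \frac{2680303}{138} \approx -19423.0$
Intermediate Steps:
$Q{\left(G \right)} = \frac{1}{2 G}$
$f{\left(a \right)} = 8 - \frac{1}{2 a}$
$J{\left(n \right)} = n + n^{2} + n \left(8 - \frac{1}{2 n}\right)$ ($J{\left(n \right)} = \left(n^{2} + \left(8 - \frac{1}{2 n}\right) n\right) + n = \left(n^{2} + n \left(8 - \frac{1}{2 n}\right)\right) + n = n + n^{2} + n \left(8 - \frac{1}{2 n}\right)$)
$z{\left(B \right)} = \frac{1}{69}$
$\left(z{\left(-167 \right)} + J{\left(P{\left(12,14 \right)} \right)}\right) - 19744 = \left(\frac{1}{69} - \left(\frac{1}{2} - 14 \left(9 + 14\right)\right)\right) - 19744 = \left(\frac{1}{69} + \left(- \frac{1}{2} + 14 \cdot 23\right)\right) - 19744 = \left(\frac{1}{69} + \left(- \frac{1}{2} + 322\right)\right) - 19744 = \left(\frac{1}{69} + \frac{643}{2}\right) - 19744 = \frac{44369}{138} - 19744 = - \frac{2680303}{138}$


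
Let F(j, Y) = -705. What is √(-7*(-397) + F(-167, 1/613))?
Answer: √2074 ≈ 45.541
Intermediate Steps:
√(-7*(-397) + F(-167, 1/613)) = √(-7*(-397) - 705) = √(2779 - 705) = √2074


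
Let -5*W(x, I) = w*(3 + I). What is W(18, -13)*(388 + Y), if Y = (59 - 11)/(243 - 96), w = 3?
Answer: 114168/49 ≈ 2330.0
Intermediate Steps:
Y = 16/49 (Y = 48/147 = 48*(1/147) = 16/49 ≈ 0.32653)
W(x, I) = -9/5 - 3*I/5 (W(x, I) = -3*(3 + I)/5 = -(9 + 3*I)/5 = -9/5 - 3*I/5)
W(18, -13)*(388 + Y) = (-9/5 - ⅗*(-13))*(388 + 16/49) = (-9/5 + 39/5)*(19028/49) = 6*(19028/49) = 114168/49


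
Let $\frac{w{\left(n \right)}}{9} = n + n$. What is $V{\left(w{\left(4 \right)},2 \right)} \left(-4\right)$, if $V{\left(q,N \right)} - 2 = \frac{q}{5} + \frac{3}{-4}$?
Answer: $- \frac{313}{5} \approx -62.6$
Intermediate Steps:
$w{\left(n \right)} = 18 n$ ($w{\left(n \right)} = 9 \left(n + n\right) = 9 \cdot 2 n = 18 n$)
$V{\left(q,N \right)} = \frac{5}{4} + \frac{q}{5}$ ($V{\left(q,N \right)} = 2 + \left(\frac{q}{5} + \frac{3}{-4}\right) = 2 + \left(q \frac{1}{5} + 3 \left(- \frac{1}{4}\right)\right) = 2 + \left(\frac{q}{5} - \frac{3}{4}\right) = 2 + \left(- \frac{3}{4} + \frac{q}{5}\right) = \frac{5}{4} + \frac{q}{5}$)
$V{\left(w{\left(4 \right)},2 \right)} \left(-4\right) = \left(\frac{5}{4} + \frac{18 \cdot 4}{5}\right) \left(-4\right) = \left(\frac{5}{4} + \frac{1}{5} \cdot 72\right) \left(-4\right) = \left(\frac{5}{4} + \frac{72}{5}\right) \left(-4\right) = \frac{313}{20} \left(-4\right) = - \frac{313}{5}$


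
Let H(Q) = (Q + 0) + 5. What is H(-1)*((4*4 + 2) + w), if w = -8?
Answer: 40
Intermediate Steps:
H(Q) = 5 + Q (H(Q) = Q + 5 = 5 + Q)
H(-1)*((4*4 + 2) + w) = (5 - 1)*((4*4 + 2) - 8) = 4*((16 + 2) - 8) = 4*(18 - 8) = 4*10 = 40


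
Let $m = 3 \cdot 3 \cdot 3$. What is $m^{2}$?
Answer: $729$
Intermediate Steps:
$m = 27$ ($m = 9 \cdot 3 = 27$)
$m^{2} = 27^{2} = 729$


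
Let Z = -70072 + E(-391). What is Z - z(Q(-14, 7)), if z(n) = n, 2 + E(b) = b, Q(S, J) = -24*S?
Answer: -70801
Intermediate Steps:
E(b) = -2 + b
Z = -70465 (Z = -70072 + (-2 - 391) = -70072 - 393 = -70465)
Z - z(Q(-14, 7)) = -70465 - (-24)*(-14) = -70465 - 1*336 = -70465 - 336 = -70801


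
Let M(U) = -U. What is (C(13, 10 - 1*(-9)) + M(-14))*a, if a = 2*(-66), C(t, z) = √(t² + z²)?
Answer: -1848 - 132*√530 ≈ -4886.9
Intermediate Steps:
a = -132
(C(13, 10 - 1*(-9)) + M(-14))*a = (√(13² + (10 - 1*(-9))²) - 1*(-14))*(-132) = (√(169 + (10 + 9)²) + 14)*(-132) = (√(169 + 19²) + 14)*(-132) = (√(169 + 361) + 14)*(-132) = (√530 + 14)*(-132) = (14 + √530)*(-132) = -1848 - 132*√530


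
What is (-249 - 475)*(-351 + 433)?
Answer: -59368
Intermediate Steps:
(-249 - 475)*(-351 + 433) = -724*82 = -59368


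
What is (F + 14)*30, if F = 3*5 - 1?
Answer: 840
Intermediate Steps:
F = 14 (F = 15 - 1 = 14)
(F + 14)*30 = (14 + 14)*30 = 28*30 = 840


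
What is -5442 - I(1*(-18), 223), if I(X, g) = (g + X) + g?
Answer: -5870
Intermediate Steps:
I(X, g) = X + 2*g (I(X, g) = (X + g) + g = X + 2*g)
-5442 - I(1*(-18), 223) = -5442 - (1*(-18) + 2*223) = -5442 - (-18 + 446) = -5442 - 1*428 = -5442 - 428 = -5870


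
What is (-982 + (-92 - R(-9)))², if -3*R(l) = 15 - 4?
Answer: 10310521/9 ≈ 1.1456e+6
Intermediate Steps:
R(l) = -11/3 (R(l) = -(15 - 4)/3 = -⅓*11 = -11/3)
(-982 + (-92 - R(-9)))² = (-982 + (-92 - 1*(-11/3)))² = (-982 + (-92 + 11/3))² = (-982 - 265/3)² = (-3211/3)² = 10310521/9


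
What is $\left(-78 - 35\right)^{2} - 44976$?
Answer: $-32207$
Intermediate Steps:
$\left(-78 - 35\right)^{2} - 44976 = \left(-113\right)^{2} - 44976 = 12769 - 44976 = -32207$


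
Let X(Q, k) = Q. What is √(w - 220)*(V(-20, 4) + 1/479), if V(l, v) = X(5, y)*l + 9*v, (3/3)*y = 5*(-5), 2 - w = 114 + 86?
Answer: -30655*I*√418/479 ≈ -1308.4*I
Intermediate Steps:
w = -198 (w = 2 - (114 + 86) = 2 - 1*200 = 2 - 200 = -198)
y = -25 (y = 5*(-5) = -25)
V(l, v) = 5*l + 9*v
√(w - 220)*(V(-20, 4) + 1/479) = √(-198 - 220)*((5*(-20) + 9*4) + 1/479) = √(-418)*((-100 + 36) + 1/479) = (I*√418)*(-64 + 1/479) = (I*√418)*(-30655/479) = -30655*I*√418/479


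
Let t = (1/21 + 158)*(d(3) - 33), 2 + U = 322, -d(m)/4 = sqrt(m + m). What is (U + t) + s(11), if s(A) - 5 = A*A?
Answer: -33387/7 - 13276*sqrt(6)/21 ≈ -6318.1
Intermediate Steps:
s(A) = 5 + A**2 (s(A) = 5 + A*A = 5 + A**2)
d(m) = -4*sqrt(2)*sqrt(m) (d(m) = -4*sqrt(m + m) = -4*sqrt(2)*sqrt(m))
U = 320 (U = -2 + 322 = 320)
t = -36509/7 - 13276*sqrt(6)/21 (t = (1/21 + 158)*(-4*sqrt(2)*sqrt(3) - 33) = (1/21 + 158)*(-4*sqrt(6) - 33) = 3319*(-33 - 4*sqrt(6))/21 = -36509/7 - 13276*sqrt(6)/21 ≈ -6764.1)
(U + t) + s(11) = (320 + (-36509/7 - 13276*sqrt(6)/21)) + (5 + 11**2) = (-34269/7 - 13276*sqrt(6)/21) + (5 + 121) = (-34269/7 - 13276*sqrt(6)/21) + 126 = -33387/7 - 13276*sqrt(6)/21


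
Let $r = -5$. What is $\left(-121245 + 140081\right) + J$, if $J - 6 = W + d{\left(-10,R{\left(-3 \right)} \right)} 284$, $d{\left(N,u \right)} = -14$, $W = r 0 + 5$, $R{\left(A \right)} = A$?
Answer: $14871$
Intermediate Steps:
$W = 5$ ($W = \left(-5\right) 0 + 5 = 0 + 5 = 5$)
$J = -3965$ ($J = 6 + \left(5 - 3976\right) = 6 - 3971 = -3965$)
$\left(-121245 + 140081\right) + J = \left(-121245 + 140081\right) - 3965 = 18836 - 3965 = 14871$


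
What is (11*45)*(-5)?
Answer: -2475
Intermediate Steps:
(11*45)*(-5) = 495*(-5) = -2475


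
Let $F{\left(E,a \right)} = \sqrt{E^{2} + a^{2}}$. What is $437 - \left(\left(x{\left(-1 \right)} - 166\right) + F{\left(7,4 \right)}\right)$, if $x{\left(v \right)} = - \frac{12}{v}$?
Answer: $591 - \sqrt{65} \approx 582.94$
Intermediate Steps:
$437 - \left(\left(x{\left(-1 \right)} - 166\right) + F{\left(7,4 \right)}\right) = 437 - \left(\left(- \frac{12}{-1} - 166\right) + \sqrt{7^{2} + 4^{2}}\right) = 437 - \left(\left(\left(-12\right) \left(-1\right) - 166\right) + \sqrt{49 + 16}\right) = 437 - \left(\left(12 - 166\right) + \sqrt{65}\right) = 437 - \left(-154 + \sqrt{65}\right) = 437 + \left(154 - \sqrt{65}\right) = 591 - \sqrt{65}$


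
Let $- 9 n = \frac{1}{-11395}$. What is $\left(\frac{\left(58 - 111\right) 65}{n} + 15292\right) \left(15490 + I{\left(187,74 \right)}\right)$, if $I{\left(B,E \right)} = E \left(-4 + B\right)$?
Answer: $-10256618980856$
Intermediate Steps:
$n = \frac{1}{102555}$ ($n = - \frac{1}{9 \left(-11395\right)} = \left(- \frac{1}{9}\right) \left(- \frac{1}{11395}\right) = \frac{1}{102555} \approx 9.7509 \cdot 10^{-6}$)
$\left(\frac{\left(58 - 111\right) 65}{n} + 15292\right) \left(15490 + I{\left(187,74 \right)}\right) = \left(\left(58 - 111\right) 65 \frac{1}{\frac{1}{102555}} + 15292\right) \left(15490 + 74 \left(-4 + 187\right)\right) = \left(\left(-53\right) 65 \cdot 102555 + 15292\right) \left(15490 + 74 \cdot 183\right) = \left(\left(-3445\right) 102555 + 15292\right) \left(15490 + 13542\right) = \left(-353301975 + 15292\right) 29032 = \left(-353286683\right) 29032 = -10256618980856$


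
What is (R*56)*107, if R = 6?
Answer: 35952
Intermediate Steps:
(R*56)*107 = (6*56)*107 = 336*107 = 35952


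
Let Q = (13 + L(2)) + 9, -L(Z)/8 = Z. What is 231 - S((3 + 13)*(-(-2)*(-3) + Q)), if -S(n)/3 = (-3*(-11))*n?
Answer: 231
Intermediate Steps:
L(Z) = -8*Z
Q = 6 (Q = (13 - 8*2) + 9 = (13 - 16) + 9 = -3 + 9 = 6)
S(n) = -99*n (S(n) = -3*(-3*(-11))*n = -99*n)
231 - S((3 + 13)*(-(-2)*(-3) + Q)) = 231 - (-99)*(3 + 13)*(-(-2)*(-3) + 6) = 231 - (-99)*16*(-2*3 + 6) = 231 - (-99)*16*(-6 + 6) = 231 - (-99)*16*0 = 231 - (-99)*0 = 231 - 1*0 = 231 + 0 = 231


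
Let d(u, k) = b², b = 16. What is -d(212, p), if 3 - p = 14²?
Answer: -256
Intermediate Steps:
p = -193 (p = 3 - 1*14² = 3 - 1*196 = 3 - 196 = -193)
d(u, k) = 256 (d(u, k) = 16² = 256)
-d(212, p) = -1*256 = -256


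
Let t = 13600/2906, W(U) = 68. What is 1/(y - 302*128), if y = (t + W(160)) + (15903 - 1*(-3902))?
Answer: -1453/27284899 ≈ -5.3253e-5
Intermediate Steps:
t = 6800/1453 (t = 13600*(1/2906) = 6800/1453 ≈ 4.6800)
y = 28882269/1453 (y = (6800/1453 + 68) + (15903 - 1*(-3902)) = 105604/1453 + (15903 + 3902) = 105604/1453 + 19805 = 28882269/1453 ≈ 19878.)
1/(y - 302*128) = 1/(28882269/1453 - 302*128) = 1/(28882269/1453 - 38656) = 1/(-27284899/1453) = -1453/27284899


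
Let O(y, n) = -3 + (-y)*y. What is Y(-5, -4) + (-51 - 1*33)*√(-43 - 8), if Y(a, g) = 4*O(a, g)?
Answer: -112 - 84*I*√51 ≈ -112.0 - 599.88*I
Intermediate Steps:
O(y, n) = -3 - y²
Y(a, g) = -12 - 4*a² (Y(a, g) = 4*(-3 - a²) = -12 - 4*a²)
Y(-5, -4) + (-51 - 1*33)*√(-43 - 8) = (-12 - 4*(-5)²) + (-51 - 1*33)*√(-43 - 8) = (-12 - 4*25) + (-51 - 33)*√(-51) = (-12 - 100) - 84*I*√51 = -112 - 84*I*√51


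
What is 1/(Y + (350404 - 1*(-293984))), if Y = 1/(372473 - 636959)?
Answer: 264486/170431604567 ≈ 1.5519e-6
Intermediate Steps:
Y = -1/264486 (Y = 1/(-264486) = -1/264486 ≈ -3.7809e-6)
1/(Y + (350404 - 1*(-293984))) = 1/(-1/264486 + (350404 - 1*(-293984))) = 1/(-1/264486 + (350404 + 293984)) = 1/(-1/264486 + 644388) = 1/(170431604567/264486) = 264486/170431604567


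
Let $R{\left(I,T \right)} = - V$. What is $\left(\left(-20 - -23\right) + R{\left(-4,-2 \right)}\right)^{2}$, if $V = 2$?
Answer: $1$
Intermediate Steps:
$R{\left(I,T \right)} = -2$ ($R{\left(I,T \right)} = \left(-1\right) 2 = -2$)
$\left(\left(-20 - -23\right) + R{\left(-4,-2 \right)}\right)^{2} = \left(\left(-20 - -23\right) - 2\right)^{2} = \left(\left(-20 + 23\right) - 2\right)^{2} = \left(3 - 2\right)^{2} = 1^{2} = 1$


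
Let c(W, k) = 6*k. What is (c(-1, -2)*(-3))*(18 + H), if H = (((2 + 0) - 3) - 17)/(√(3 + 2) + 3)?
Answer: 162 + 162*√5 ≈ 524.24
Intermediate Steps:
H = -18/(3 + √5) (H = ((2 - 3) - 17)/(√5 + 3) = (-1 - 17)/(3 + √5) = -18/(3 + √5) ≈ -3.4377)
(c(-1, -2)*(-3))*(18 + H) = ((6*(-2))*(-3))*(18 + (-27/2 + 9*√5/2)) = (-12*(-3))*(9/2 + 9*√5/2) = 36*(9/2 + 9*√5/2) = 162 + 162*√5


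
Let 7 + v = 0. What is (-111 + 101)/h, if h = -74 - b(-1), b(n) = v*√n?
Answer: 148/1105 + 14*I/1105 ≈ 0.13394 + 0.01267*I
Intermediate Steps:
v = -7 (v = -7 + 0 = -7)
b(n) = -7*√n
h = -74 + 7*I (h = -74 - (-7)*√(-1) = -74 - (-7)*I = -74 + 7*I ≈ -74.0 + 7.0*I)
(-111 + 101)/h = (-111 + 101)/(-74 + 7*I) = ((-74 - 7*I)/5525)*(-10) = -2*(-74 - 7*I)/1105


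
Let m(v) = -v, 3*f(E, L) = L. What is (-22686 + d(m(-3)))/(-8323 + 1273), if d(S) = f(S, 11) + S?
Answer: 34019/10575 ≈ 3.2169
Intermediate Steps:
f(E, L) = L/3
d(S) = 11/3 + S (d(S) = (1/3)*11 + S = 11/3 + S)
(-22686 + d(m(-3)))/(-8323 + 1273) = (-22686 + (11/3 - 1*(-3)))/(-8323 + 1273) = (-22686 + (11/3 + 3))/(-7050) = (-22686 + 20/3)*(-1/7050) = -68038/3*(-1/7050) = 34019/10575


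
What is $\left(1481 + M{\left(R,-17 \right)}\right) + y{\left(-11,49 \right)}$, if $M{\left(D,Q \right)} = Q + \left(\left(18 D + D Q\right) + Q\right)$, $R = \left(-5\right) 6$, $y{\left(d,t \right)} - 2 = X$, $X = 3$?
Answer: $1422$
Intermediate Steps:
$y{\left(d,t \right)} = 5$ ($y{\left(d,t \right)} = 2 + 3 = 5$)
$R = -30$
$M{\left(D,Q \right)} = 2 Q + 18 D + D Q$ ($M{\left(D,Q \right)} = Q + \left(Q + 18 D + D Q\right) = 2 Q + 18 D + D Q$)
$\left(1481 + M{\left(R,-17 \right)}\right) + y{\left(-11,49 \right)} = \left(1481 + \left(2 \left(-17\right) + 18 \left(-30\right) - -510\right)\right) + 5 = \left(1481 - 64\right) + 5 = 1417 + 5 = 1422$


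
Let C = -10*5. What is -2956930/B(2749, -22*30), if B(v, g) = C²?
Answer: -295693/250 ≈ -1182.8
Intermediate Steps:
C = -50
B(v, g) = 2500 (B(v, g) = (-50)² = 2500)
-2956930/B(2749, -22*30) = -2956930/2500 = -2956930*1/2500 = -295693/250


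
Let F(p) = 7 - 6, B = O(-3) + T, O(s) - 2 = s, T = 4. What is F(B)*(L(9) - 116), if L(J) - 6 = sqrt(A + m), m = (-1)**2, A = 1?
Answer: -110 + sqrt(2) ≈ -108.59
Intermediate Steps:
O(s) = 2 + s
m = 1
L(J) = 6 + sqrt(2) (L(J) = 6 + sqrt(1 + 1) = 6 + sqrt(2))
B = 3 (B = (2 - 3) + 4 = -1 + 4 = 3)
F(p) = 1
F(B)*(L(9) - 116) = 1*((6 + sqrt(2)) - 116) = 1*(-110 + sqrt(2)) = -110 + sqrt(2)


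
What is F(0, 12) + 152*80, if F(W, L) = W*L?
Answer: 12160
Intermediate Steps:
F(W, L) = L*W
F(0, 12) + 152*80 = 12*0 + 152*80 = 0 + 12160 = 12160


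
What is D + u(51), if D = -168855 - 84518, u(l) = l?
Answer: -253322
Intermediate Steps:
D = -253373
D + u(51) = -253373 + 51 = -253322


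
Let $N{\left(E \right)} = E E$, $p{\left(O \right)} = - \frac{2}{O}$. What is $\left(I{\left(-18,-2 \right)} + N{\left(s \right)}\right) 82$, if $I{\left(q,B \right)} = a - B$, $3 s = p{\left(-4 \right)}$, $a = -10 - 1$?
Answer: $- \frac{13243}{18} \approx -735.72$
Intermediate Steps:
$a = -11$
$s = \frac{1}{6}$ ($s = \frac{\left(-2\right) \frac{1}{-4}}{3} = \frac{\left(-2\right) \left(- \frac{1}{4}\right)}{3} = \frac{1}{3} \cdot \frac{1}{2} = \frac{1}{6} \approx 0.16667$)
$N{\left(E \right)} = E^{2}$
$I{\left(q,B \right)} = -11 - B$
$\left(I{\left(-18,-2 \right)} + N{\left(s \right)}\right) 82 = \left(\left(-11 - -2\right) + \left(\frac{1}{6}\right)^{2}\right) 82 = \left(\left(-11 + 2\right) + \frac{1}{36}\right) 82 = \left(-9 + \frac{1}{36}\right) 82 = \left(- \frac{323}{36}\right) 82 = - \frac{13243}{18}$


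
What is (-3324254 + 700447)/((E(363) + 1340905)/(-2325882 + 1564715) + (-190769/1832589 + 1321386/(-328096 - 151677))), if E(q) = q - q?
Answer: 159632028251969138012763/281075959701060262 ≈ 5.6793e+5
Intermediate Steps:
E(q) = 0
(-3324254 + 700447)/((E(363) + 1340905)/(-2325882 + 1564715) + (-190769/1832589 + 1321386/(-328096 - 151677))) = (-3324254 + 700447)/((0 + 1340905)/(-2325882 + 1564715) + (-190769/1832589 + 1321386/(-328096 - 151677))) = -2623807/(1340905/(-761167) + (-190769*1/1832589 + 1321386/(-479773))) = -2623807/(1340905*(-1/761167) + (-190769/1832589 + 1321386*(-1/479773))) = -2623807/(-1340905/761167 + (-190769/1832589 - 1321386/479773)) = -2623807/(-1340905/761167 - 2513083263791/879226722297) = -2623807/(-281075959701060262/60839851502785509) = -2623807*(-60839851502785509/281075959701060262) = 159632028251969138012763/281075959701060262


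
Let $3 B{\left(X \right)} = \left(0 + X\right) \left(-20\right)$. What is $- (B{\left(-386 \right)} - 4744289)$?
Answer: $\frac{14225147}{3} \approx 4.7417 \cdot 10^{6}$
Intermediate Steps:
$B{\left(X \right)} = - \frac{20 X}{3}$ ($B{\left(X \right)} = \frac{\left(0 + X\right) \left(-20\right)}{3} = \frac{X \left(-20\right)}{3} = \frac{\left(-20\right) X}{3} = - \frac{20 X}{3}$)
$- (B{\left(-386 \right)} - 4744289) = - (\left(- \frac{20}{3}\right) \left(-386\right) - 4744289) = - (\frac{7720}{3} - 4744289) = \left(-1\right) \left(- \frac{14225147}{3}\right) = \frac{14225147}{3}$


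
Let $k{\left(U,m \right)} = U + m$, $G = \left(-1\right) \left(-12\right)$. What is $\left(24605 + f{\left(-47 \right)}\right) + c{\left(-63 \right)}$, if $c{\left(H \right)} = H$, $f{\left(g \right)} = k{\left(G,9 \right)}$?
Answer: $24563$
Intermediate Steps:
$G = 12$
$f{\left(g \right)} = 21$ ($f{\left(g \right)} = 12 + 9 = 21$)
$\left(24605 + f{\left(-47 \right)}\right) + c{\left(-63 \right)} = \left(24605 + 21\right) - 63 = 24626 - 63 = 24563$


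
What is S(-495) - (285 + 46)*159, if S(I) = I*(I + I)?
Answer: 437421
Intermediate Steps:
S(I) = 2*I² (S(I) = I*(2*I) = 2*I²)
S(-495) - (285 + 46)*159 = 2*(-495)² - (285 + 46)*159 = 2*245025 - 331*159 = 490050 - 1*52629 = 490050 - 52629 = 437421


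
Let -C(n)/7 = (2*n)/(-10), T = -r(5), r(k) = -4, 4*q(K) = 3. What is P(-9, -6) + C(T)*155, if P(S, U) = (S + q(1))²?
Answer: 14977/16 ≈ 936.06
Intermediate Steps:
q(K) = ¾ (q(K) = (¼)*3 = ¾)
T = 4 (T = -1*(-4) = 4)
C(n) = 7*n/5 (C(n) = -7*2*n/(-10) = -7*2*n*(-1)/10 = -(-7)*n/5 = 7*n/5)
P(S, U) = (¾ + S)² (P(S, U) = (S + ¾)² = (¾ + S)²)
P(-9, -6) + C(T)*155 = (3 + 4*(-9))²/16 + ((7/5)*4)*155 = (3 - 36)²/16 + (28/5)*155 = (1/16)*(-33)² + 868 = (1/16)*1089 + 868 = 1089/16 + 868 = 14977/16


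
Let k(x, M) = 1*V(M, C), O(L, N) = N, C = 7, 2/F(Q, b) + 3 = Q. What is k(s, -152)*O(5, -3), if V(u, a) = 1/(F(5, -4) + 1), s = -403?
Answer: -3/2 ≈ -1.5000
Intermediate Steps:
F(Q, b) = 2/(-3 + Q)
V(u, a) = 1/2 (V(u, a) = 1/(2/(-3 + 5) + 1) = 1/(2/2 + 1) = 1/(2*(1/2) + 1) = 1/(1 + 1) = 1/2)
k(x, M) = 1/2 (k(x, M) = 1*(1/2) = 1/2)
k(s, -152)*O(5, -3) = (1/2)*(-3) = -3/2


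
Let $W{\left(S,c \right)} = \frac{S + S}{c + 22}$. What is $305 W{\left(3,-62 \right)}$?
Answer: $- \frac{183}{4} \approx -45.75$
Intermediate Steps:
$W{\left(S,c \right)} = \frac{2 S}{22 + c}$
$305 W{\left(3,-62 \right)} = 305 \cdot 2 \cdot 3 \frac{1}{22 - 62} = 305 \cdot 2 \cdot 3 \frac{1}{-40} = 305 \cdot 2 \cdot 3 \left(- \frac{1}{40}\right) = 305 \left(- \frac{3}{20}\right) = - \frac{183}{4}$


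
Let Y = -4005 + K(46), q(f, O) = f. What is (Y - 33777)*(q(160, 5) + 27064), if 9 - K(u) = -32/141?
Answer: -144993962264/141 ≈ -1.0283e+9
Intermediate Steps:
K(u) = 1301/141 (K(u) = 9 - (-32)/141 = 9 - 1*(-32/141) = 9 + 32/141 = 1301/141)
Y = -563404/141 (Y = -4005 + 1301/141 = -563404/141 ≈ -3995.8)
(Y - 33777)*(q(160, 5) + 27064) = (-563404/141 - 33777)*(160 + 27064) = -5325961/141*27224 = -144993962264/141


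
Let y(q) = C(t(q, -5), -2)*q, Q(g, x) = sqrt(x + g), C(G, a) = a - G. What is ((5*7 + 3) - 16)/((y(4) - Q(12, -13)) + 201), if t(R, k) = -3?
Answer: 2255/21013 + 11*I/21013 ≈ 0.10731 + 0.00052349*I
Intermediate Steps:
Q(g, x) = sqrt(g + x)
y(q) = q (y(q) = (-2 - 1*(-3))*q = (-2 + 3)*q = 1*q = q)
((5*7 + 3) - 16)/((y(4) - Q(12, -13)) + 201) = ((5*7 + 3) - 16)/((4 - sqrt(12 - 13)) + 201) = ((35 + 3) - 16)/((4 - sqrt(-1)) + 201) = (38 - 16)/((4 - I) + 201) = 22/(205 - I) = 22*((205 + I)/42026) = 11*(205 + I)/21013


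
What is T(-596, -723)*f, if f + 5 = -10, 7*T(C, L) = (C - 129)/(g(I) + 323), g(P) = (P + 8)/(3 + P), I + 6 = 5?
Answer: 21750/4571 ≈ 4.7583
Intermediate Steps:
I = -1 (I = -6 + 5 = -1)
g(P) = (8 + P)/(3 + P)
T(C, L) = -258/4571 + 2*C/4571 (T(C, L) = ((C - 129)/((8 - 1)/(3 - 1) + 323))/7 = ((-129 + C)/(7/2 + 323))/7 = ((-129 + C)/(653/2))/7 = ((-129 + C)*(2/653))/7 = (-258/653 + 2*C/653)/7 = -258/4571 + 2*C/4571)
f = -15 (f = -5 - 10 = -15)
T(-596, -723)*f = (-258/4571 + (2/4571)*(-596))*(-15) = (-258/4571 - 1192/4571)*(-15) = -1450/4571*(-15) = 21750/4571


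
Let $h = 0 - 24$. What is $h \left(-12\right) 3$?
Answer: $864$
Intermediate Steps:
$h = -24$ ($h = 0 - 24 = -24$)
$h \left(-12\right) 3 = \left(-24\right) \left(-12\right) 3 = 288 \cdot 3 = 864$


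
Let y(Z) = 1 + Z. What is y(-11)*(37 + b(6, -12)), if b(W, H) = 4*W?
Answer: -610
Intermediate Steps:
y(-11)*(37 + b(6, -12)) = (1 - 11)*(37 + 4*6) = -10*(37 + 24) = -10*61 = -610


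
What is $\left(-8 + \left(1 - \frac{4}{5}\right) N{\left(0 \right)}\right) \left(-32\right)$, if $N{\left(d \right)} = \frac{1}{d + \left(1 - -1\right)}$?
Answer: $\frac{1264}{5} \approx 252.8$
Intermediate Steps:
$N{\left(d \right)} = \frac{1}{2 + d}$ ($N{\left(d \right)} = \frac{1}{d + \left(1 + 1\right)} = \frac{1}{d + 2} = \frac{1}{2 + d}$)
$\left(-8 + \left(1 - \frac{4}{5}\right) N{\left(0 \right)}\right) \left(-32\right) = \left(-8 + \frac{1 - \frac{4}{5}}{2 + 0}\right) \left(-32\right) = \left(-8 + \frac{1 - \frac{4}{5}}{2}\right) \left(-32\right) = \left(-8 + \left(1 - \frac{4}{5}\right) \frac{1}{2}\right) \left(-32\right) = \left(-8 + \frac{1}{5} \cdot \frac{1}{2}\right) \left(-32\right) = \left(-8 + \frac{1}{10}\right) \left(-32\right) = \left(- \frac{79}{10}\right) \left(-32\right) = \frac{1264}{5}$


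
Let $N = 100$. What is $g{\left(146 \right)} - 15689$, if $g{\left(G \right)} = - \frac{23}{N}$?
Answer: $- \frac{1568923}{100} \approx -15689.0$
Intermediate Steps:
$g{\left(G \right)} = - \frac{23}{100}$
$g{\left(146 \right)} - 15689 = - \frac{23}{100} - 15689 = - \frac{1568923}{100}$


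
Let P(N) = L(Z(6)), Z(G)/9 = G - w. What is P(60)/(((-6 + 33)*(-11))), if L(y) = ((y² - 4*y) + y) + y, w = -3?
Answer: -237/11 ≈ -21.545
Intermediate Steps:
Z(G) = 27 + 9*G (Z(G) = 9*(G - 1*(-3)) = 9*(G + 3) = 9*(3 + G) = 27 + 9*G)
L(y) = y² - 2*y (L(y) = (y² - 3*y) + y = y² - 2*y)
P(N) = 6399 (P(N) = (27 + 9*6)*(-2 + (27 + 9*6)) = (27 + 54)*(-2 + (27 + 54)) = 81*(-2 + 81) = 81*79 = 6399)
P(60)/(((-6 + 33)*(-11))) = 6399/(((-6 + 33)*(-11))) = 6399/((27*(-11))) = 6399/(-297) = 6399*(-1/297) = -237/11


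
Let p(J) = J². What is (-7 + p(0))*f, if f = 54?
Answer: -378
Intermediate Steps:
(-7 + p(0))*f = (-7 + 0²)*54 = (-7 + 0)*54 = -7*54 = -378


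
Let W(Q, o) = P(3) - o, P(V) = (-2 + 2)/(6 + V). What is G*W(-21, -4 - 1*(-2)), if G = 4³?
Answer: 128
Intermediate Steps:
P(V) = 0 (P(V) = 0/(6 + V) = 0)
W(Q, o) = -o (W(Q, o) = 0 - o = -o)
G = 64
G*W(-21, -4 - 1*(-2)) = 64*(-(-4 - 1*(-2))) = 64*(-(-4 + 2)) = 64*(-1*(-2)) = 64*2 = 128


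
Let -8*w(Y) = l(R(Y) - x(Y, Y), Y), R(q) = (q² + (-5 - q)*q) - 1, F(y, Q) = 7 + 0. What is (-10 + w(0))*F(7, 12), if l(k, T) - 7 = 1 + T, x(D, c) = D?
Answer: -77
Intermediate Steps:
F(y, Q) = 7
R(q) = -1 + q² + q*(-5 - q) (R(q) = (q² + q*(-5 - q)) - 1 = -1 + q² + q*(-5 - q))
l(k, T) = 8 + T (l(k, T) = 7 + (1 + T) = 8 + T)
w(Y) = -1 - Y/8 (w(Y) = -(8 + Y)/8 = -1 - Y/8)
(-10 + w(0))*F(7, 12) = (-10 + (-1 - ⅛*0))*7 = (-10 + (-1 + 0))*7 = (-10 - 1)*7 = -11*7 = -77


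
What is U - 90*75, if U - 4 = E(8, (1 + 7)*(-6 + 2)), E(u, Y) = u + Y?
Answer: -6770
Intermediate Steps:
E(u, Y) = Y + u
U = -20 (U = 4 + ((1 + 7)*(-6 + 2) + 8) = 4 + (8*(-4) + 8) = 4 + (-32 + 8) = 4 - 24 = -20)
U - 90*75 = -20 - 90*75 = -20 - 6750 = -6770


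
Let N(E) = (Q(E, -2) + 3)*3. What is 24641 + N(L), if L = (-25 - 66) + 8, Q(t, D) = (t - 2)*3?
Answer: 23885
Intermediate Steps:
Q(t, D) = -6 + 3*t (Q(t, D) = (-2 + t)*3 = -6 + 3*t)
L = -83 (L = -91 + 8 = -83)
N(E) = -9 + 9*E (N(E) = ((-6 + 3*E) + 3)*3 = (-3 + 3*E)*3 = -9 + 9*E)
24641 + N(L) = 24641 + (-9 + 9*(-83)) = 24641 + (-9 - 747) = 24641 - 756 = 23885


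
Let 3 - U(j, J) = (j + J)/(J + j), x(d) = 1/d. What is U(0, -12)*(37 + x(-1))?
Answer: 72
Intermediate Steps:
U(j, J) = 2 (U(j, J) = 3 - (j + J)/(J + j) = 3 - (J + j)/(J + j) = 3 - 1*1 = 3 - 1 = 2)
U(0, -12)*(37 + x(-1)) = 2*(37 + 1/(-1)) = 2*(37 - 1) = 2*36 = 72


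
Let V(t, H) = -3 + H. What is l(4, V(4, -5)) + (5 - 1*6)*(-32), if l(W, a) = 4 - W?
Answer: 32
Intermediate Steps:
l(4, V(4, -5)) + (5 - 1*6)*(-32) = (4 - 1*4) + (5 - 1*6)*(-32) = (4 - 4) + (5 - 6)*(-32) = 0 - 1*(-32) = 0 + 32 = 32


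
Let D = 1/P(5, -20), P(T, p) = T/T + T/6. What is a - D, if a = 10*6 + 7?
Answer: 731/11 ≈ 66.455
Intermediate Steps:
a = 67 (a = 60 + 7 = 67)
P(T, p) = 1 + T/6 (P(T, p) = 1 + T*(1/6) = 1 + T/6)
D = 6/11 (D = 1/(1 + (1/6)*5) = 1/(1 + 5/6) = 1/(11/6) = 6/11 ≈ 0.54545)
a - D = 67 - 1*6/11 = 67 - 6/11 = 731/11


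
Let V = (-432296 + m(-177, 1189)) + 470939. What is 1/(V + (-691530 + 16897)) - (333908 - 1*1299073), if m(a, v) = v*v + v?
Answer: 751786321801/778920 ≈ 9.6517e+5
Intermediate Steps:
m(a, v) = v + v² (m(a, v) = v² + v = v + v²)
V = 1453553 (V = (-432296 + 1189*(1 + 1189)) + 470939 = (-432296 + 1189*1190) + 470939 = (-432296 + 1414910) + 470939 = 982614 + 470939 = 1453553)
1/(V + (-691530 + 16897)) - (333908 - 1*1299073) = 1/(1453553 + (-691530 + 16897)) - (333908 - 1*1299073) = 1/(1453553 - 674633) - (333908 - 1299073) = 1/778920 - 1*(-965165) = 1/778920 + 965165 = 751786321801/778920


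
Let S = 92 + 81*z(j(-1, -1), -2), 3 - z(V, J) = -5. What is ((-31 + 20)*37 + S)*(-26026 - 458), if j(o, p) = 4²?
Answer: -8819172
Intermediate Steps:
j(o, p) = 16
z(V, J) = 8 (z(V, J) = 3 - 1*(-5) = 3 + 5 = 8)
S = 740 (S = 92 + 81*8 = 92 + 648 = 740)
((-31 + 20)*37 + S)*(-26026 - 458) = ((-31 + 20)*37 + 740)*(-26026 - 458) = (-11*37 + 740)*(-26484) = (-407 + 740)*(-26484) = 333*(-26484) = -8819172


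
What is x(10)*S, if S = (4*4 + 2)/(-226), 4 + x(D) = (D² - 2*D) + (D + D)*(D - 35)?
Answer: 3816/113 ≈ 33.770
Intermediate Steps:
x(D) = -4 + D² - 2*D + 2*D*(-35 + D) (x(D) = -4 + ((D² - 2*D) + (D + D)*(D - 35)) = -4 + ((D² - 2*D) + (2*D)*(-35 + D)) = -4 + ((D² - 2*D) + 2*D*(-35 + D)) = -4 + (D² - 2*D + 2*D*(-35 + D)) = -4 + D² - 2*D + 2*D*(-35 + D))
S = -9/113 (S = (16 + 2)*(-1/226) = 18*(-1/226) = -9/113 ≈ -0.079646)
x(10)*S = (-4 - 72*10 + 3*10²)*(-9/113) = (-4 - 720 + 3*100)*(-9/113) = (-4 - 720 + 300)*(-9/113) = -424*(-9/113) = 3816/113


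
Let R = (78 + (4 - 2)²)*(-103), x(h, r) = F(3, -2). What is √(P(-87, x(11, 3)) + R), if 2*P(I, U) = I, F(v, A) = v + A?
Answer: I*√33958/2 ≈ 92.138*I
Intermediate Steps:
F(v, A) = A + v
x(h, r) = 1 (x(h, r) = -2 + 3 = 1)
P(I, U) = I/2
R = -8446 (R = (78 + 2²)*(-103) = (78 + 4)*(-103) = 82*(-103) = -8446)
√(P(-87, x(11, 3)) + R) = √((½)*(-87) - 8446) = √(-87/2 - 8446) = √(-16979/2) = I*√33958/2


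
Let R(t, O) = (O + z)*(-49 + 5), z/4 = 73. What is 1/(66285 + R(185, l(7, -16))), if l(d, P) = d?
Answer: 1/53129 ≈ 1.8822e-5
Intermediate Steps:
z = 292 (z = 4*73 = 292)
R(t, O) = -12848 - 44*O (R(t, O) = (O + 292)*(-49 + 5) = (292 + O)*(-44) = -12848 - 44*O)
1/(66285 + R(185, l(7, -16))) = 1/(66285 + (-12848 - 44*7)) = 1/(66285 + (-12848 - 308)) = 1/(66285 - 13156) = 1/53129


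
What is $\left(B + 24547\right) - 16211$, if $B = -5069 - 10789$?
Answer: $-7522$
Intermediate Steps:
$B = -15858$ ($B = -5069 - 10789 = -15858$)
$\left(B + 24547\right) - 16211 = \left(-15858 + 24547\right) - 16211 = 8689 - 16211 = -7522$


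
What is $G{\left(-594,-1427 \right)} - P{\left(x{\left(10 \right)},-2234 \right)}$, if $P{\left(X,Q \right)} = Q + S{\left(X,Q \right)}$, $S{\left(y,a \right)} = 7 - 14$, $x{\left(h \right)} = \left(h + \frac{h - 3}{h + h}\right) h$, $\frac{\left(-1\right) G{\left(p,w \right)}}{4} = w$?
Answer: $7949$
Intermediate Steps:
$G{\left(p,w \right)} = - 4 w$
$x{\left(h \right)} = h \left(h + \frac{-3 + h}{2 h}\right)$ ($x{\left(h \right)} = \left(h + \frac{-3 + h}{2 h}\right) h = h \left(h + \frac{-3 + h}{2 h}\right)$)
$S{\left(y,a \right)} = -7$ ($S{\left(y,a \right)} = 7 - 14 = -7$)
$P{\left(X,Q \right)} = -7 + Q$ ($P{\left(X,Q \right)} = Q - 7 = -7 + Q$)
$G{\left(-594,-1427 \right)} - P{\left(x{\left(10 \right)},-2234 \right)} = \left(-4\right) \left(-1427\right) - \left(-7 - 2234\right) = 5708 - -2241 = 5708 + 2241 = 7949$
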